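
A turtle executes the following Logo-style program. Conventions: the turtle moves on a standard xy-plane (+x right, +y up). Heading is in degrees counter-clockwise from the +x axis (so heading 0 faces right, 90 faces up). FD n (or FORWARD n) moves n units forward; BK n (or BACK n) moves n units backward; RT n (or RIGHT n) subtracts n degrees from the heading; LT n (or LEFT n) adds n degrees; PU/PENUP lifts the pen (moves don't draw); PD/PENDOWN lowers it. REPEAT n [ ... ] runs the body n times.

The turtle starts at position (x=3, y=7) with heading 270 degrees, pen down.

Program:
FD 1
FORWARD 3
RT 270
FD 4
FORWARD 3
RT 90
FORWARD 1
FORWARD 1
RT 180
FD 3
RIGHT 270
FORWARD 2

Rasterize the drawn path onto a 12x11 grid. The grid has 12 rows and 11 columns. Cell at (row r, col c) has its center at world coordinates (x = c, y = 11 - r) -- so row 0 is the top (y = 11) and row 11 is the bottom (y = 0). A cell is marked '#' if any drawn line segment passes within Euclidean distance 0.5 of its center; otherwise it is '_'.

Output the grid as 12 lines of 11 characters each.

Answer: ___________
___________
___________
___________
___#_______
___#_______
___#_______
___#____###
___########
__________#
__________#
___________

Derivation:
Segment 0: (3,7) -> (3,6)
Segment 1: (3,6) -> (3,3)
Segment 2: (3,3) -> (7,3)
Segment 3: (7,3) -> (10,3)
Segment 4: (10,3) -> (10,2)
Segment 5: (10,2) -> (10,1)
Segment 6: (10,1) -> (10,4)
Segment 7: (10,4) -> (8,4)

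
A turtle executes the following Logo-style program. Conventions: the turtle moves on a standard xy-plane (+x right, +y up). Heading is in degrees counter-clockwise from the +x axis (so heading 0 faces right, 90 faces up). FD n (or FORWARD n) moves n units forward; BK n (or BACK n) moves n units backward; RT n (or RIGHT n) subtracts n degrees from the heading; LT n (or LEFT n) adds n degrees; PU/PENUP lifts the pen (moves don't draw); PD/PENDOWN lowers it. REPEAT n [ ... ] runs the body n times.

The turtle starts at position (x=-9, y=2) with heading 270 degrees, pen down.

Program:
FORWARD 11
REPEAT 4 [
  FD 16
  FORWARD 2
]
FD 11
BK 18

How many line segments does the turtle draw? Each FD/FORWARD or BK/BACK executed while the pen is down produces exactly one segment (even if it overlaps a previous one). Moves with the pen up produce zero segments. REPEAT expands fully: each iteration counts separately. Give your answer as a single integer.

Answer: 11

Derivation:
Executing turtle program step by step:
Start: pos=(-9,2), heading=270, pen down
FD 11: (-9,2) -> (-9,-9) [heading=270, draw]
REPEAT 4 [
  -- iteration 1/4 --
  FD 16: (-9,-9) -> (-9,-25) [heading=270, draw]
  FD 2: (-9,-25) -> (-9,-27) [heading=270, draw]
  -- iteration 2/4 --
  FD 16: (-9,-27) -> (-9,-43) [heading=270, draw]
  FD 2: (-9,-43) -> (-9,-45) [heading=270, draw]
  -- iteration 3/4 --
  FD 16: (-9,-45) -> (-9,-61) [heading=270, draw]
  FD 2: (-9,-61) -> (-9,-63) [heading=270, draw]
  -- iteration 4/4 --
  FD 16: (-9,-63) -> (-9,-79) [heading=270, draw]
  FD 2: (-9,-79) -> (-9,-81) [heading=270, draw]
]
FD 11: (-9,-81) -> (-9,-92) [heading=270, draw]
BK 18: (-9,-92) -> (-9,-74) [heading=270, draw]
Final: pos=(-9,-74), heading=270, 11 segment(s) drawn
Segments drawn: 11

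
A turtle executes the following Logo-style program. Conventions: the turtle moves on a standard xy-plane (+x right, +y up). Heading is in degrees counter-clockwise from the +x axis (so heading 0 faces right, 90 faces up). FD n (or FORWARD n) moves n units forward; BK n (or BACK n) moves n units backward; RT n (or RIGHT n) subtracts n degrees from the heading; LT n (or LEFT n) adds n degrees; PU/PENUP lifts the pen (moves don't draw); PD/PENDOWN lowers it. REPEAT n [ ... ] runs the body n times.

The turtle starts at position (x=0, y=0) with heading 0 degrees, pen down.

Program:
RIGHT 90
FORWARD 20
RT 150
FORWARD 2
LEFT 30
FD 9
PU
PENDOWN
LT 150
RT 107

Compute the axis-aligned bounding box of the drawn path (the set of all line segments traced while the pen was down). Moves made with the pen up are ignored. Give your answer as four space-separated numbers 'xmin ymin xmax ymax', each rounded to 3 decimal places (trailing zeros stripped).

Executing turtle program step by step:
Start: pos=(0,0), heading=0, pen down
RT 90: heading 0 -> 270
FD 20: (0,0) -> (0,-20) [heading=270, draw]
RT 150: heading 270 -> 120
FD 2: (0,-20) -> (-1,-18.268) [heading=120, draw]
LT 30: heading 120 -> 150
FD 9: (-1,-18.268) -> (-8.794,-13.768) [heading=150, draw]
PU: pen up
PD: pen down
LT 150: heading 150 -> 300
RT 107: heading 300 -> 193
Final: pos=(-8.794,-13.768), heading=193, 3 segment(s) drawn

Segment endpoints: x in {-8.794, -1, 0, 0}, y in {-20, -18.268, -13.768, 0}
xmin=-8.794, ymin=-20, xmax=0, ymax=0

Answer: -8.794 -20 0 0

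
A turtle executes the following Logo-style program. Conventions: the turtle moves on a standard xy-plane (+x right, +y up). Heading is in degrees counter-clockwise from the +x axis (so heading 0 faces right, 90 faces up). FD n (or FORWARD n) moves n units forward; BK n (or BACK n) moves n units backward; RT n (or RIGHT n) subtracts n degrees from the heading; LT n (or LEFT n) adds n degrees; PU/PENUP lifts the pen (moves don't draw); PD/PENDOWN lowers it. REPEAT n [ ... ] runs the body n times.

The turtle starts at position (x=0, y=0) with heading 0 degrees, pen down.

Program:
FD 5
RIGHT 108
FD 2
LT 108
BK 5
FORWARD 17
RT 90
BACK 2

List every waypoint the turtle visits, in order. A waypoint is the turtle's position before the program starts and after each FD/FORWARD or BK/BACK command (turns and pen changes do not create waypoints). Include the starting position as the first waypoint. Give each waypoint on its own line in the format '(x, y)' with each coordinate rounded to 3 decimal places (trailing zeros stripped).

Executing turtle program step by step:
Start: pos=(0,0), heading=0, pen down
FD 5: (0,0) -> (5,0) [heading=0, draw]
RT 108: heading 0 -> 252
FD 2: (5,0) -> (4.382,-1.902) [heading=252, draw]
LT 108: heading 252 -> 0
BK 5: (4.382,-1.902) -> (-0.618,-1.902) [heading=0, draw]
FD 17: (-0.618,-1.902) -> (16.382,-1.902) [heading=0, draw]
RT 90: heading 0 -> 270
BK 2: (16.382,-1.902) -> (16.382,0.098) [heading=270, draw]
Final: pos=(16.382,0.098), heading=270, 5 segment(s) drawn
Waypoints (6 total):
(0, 0)
(5, 0)
(4.382, -1.902)
(-0.618, -1.902)
(16.382, -1.902)
(16.382, 0.098)

Answer: (0, 0)
(5, 0)
(4.382, -1.902)
(-0.618, -1.902)
(16.382, -1.902)
(16.382, 0.098)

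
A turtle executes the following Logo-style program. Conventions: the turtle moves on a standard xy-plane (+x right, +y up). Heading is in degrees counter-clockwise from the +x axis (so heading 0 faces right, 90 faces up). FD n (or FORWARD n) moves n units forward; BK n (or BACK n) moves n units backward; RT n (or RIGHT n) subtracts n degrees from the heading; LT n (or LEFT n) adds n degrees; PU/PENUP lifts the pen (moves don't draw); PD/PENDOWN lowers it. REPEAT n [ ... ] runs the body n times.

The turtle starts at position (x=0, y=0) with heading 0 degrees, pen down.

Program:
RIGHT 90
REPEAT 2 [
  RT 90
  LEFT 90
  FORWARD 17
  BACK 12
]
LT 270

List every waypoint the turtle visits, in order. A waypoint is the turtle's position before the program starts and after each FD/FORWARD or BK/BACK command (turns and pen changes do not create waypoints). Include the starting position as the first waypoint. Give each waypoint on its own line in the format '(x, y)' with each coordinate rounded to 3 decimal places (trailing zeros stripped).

Executing turtle program step by step:
Start: pos=(0,0), heading=0, pen down
RT 90: heading 0 -> 270
REPEAT 2 [
  -- iteration 1/2 --
  RT 90: heading 270 -> 180
  LT 90: heading 180 -> 270
  FD 17: (0,0) -> (0,-17) [heading=270, draw]
  BK 12: (0,-17) -> (0,-5) [heading=270, draw]
  -- iteration 2/2 --
  RT 90: heading 270 -> 180
  LT 90: heading 180 -> 270
  FD 17: (0,-5) -> (0,-22) [heading=270, draw]
  BK 12: (0,-22) -> (0,-10) [heading=270, draw]
]
LT 270: heading 270 -> 180
Final: pos=(0,-10), heading=180, 4 segment(s) drawn
Waypoints (5 total):
(0, 0)
(0, -17)
(0, -5)
(0, -22)
(0, -10)

Answer: (0, 0)
(0, -17)
(0, -5)
(0, -22)
(0, -10)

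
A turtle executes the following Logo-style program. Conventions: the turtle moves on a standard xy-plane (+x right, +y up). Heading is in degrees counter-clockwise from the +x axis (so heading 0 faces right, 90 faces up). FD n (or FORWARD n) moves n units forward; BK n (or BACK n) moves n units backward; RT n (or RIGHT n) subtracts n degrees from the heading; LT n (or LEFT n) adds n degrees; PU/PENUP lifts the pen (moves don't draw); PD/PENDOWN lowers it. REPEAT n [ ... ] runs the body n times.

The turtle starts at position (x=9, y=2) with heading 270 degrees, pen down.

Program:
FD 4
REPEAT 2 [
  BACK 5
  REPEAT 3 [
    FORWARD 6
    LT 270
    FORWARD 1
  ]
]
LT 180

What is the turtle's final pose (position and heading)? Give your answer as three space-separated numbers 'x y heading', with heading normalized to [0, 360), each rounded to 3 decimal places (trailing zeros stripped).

Executing turtle program step by step:
Start: pos=(9,2), heading=270, pen down
FD 4: (9,2) -> (9,-2) [heading=270, draw]
REPEAT 2 [
  -- iteration 1/2 --
  BK 5: (9,-2) -> (9,3) [heading=270, draw]
  REPEAT 3 [
    -- iteration 1/3 --
    FD 6: (9,3) -> (9,-3) [heading=270, draw]
    LT 270: heading 270 -> 180
    FD 1: (9,-3) -> (8,-3) [heading=180, draw]
    -- iteration 2/3 --
    FD 6: (8,-3) -> (2,-3) [heading=180, draw]
    LT 270: heading 180 -> 90
    FD 1: (2,-3) -> (2,-2) [heading=90, draw]
    -- iteration 3/3 --
    FD 6: (2,-2) -> (2,4) [heading=90, draw]
    LT 270: heading 90 -> 0
    FD 1: (2,4) -> (3,4) [heading=0, draw]
  ]
  -- iteration 2/2 --
  BK 5: (3,4) -> (-2,4) [heading=0, draw]
  REPEAT 3 [
    -- iteration 1/3 --
    FD 6: (-2,4) -> (4,4) [heading=0, draw]
    LT 270: heading 0 -> 270
    FD 1: (4,4) -> (4,3) [heading=270, draw]
    -- iteration 2/3 --
    FD 6: (4,3) -> (4,-3) [heading=270, draw]
    LT 270: heading 270 -> 180
    FD 1: (4,-3) -> (3,-3) [heading=180, draw]
    -- iteration 3/3 --
    FD 6: (3,-3) -> (-3,-3) [heading=180, draw]
    LT 270: heading 180 -> 90
    FD 1: (-3,-3) -> (-3,-2) [heading=90, draw]
  ]
]
LT 180: heading 90 -> 270
Final: pos=(-3,-2), heading=270, 15 segment(s) drawn

Answer: -3 -2 270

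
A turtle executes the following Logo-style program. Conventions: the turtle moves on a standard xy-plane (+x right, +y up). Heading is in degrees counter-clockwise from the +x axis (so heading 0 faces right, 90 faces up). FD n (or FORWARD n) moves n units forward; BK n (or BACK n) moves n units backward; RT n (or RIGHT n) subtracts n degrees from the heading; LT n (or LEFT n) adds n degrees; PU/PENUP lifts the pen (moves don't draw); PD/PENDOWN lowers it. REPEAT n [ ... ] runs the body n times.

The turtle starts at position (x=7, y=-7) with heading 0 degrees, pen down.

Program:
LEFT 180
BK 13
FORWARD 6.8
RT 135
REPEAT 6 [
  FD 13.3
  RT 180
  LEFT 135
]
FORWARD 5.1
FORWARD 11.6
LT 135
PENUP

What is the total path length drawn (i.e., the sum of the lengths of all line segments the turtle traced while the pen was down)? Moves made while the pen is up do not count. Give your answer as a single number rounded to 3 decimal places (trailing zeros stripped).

Executing turtle program step by step:
Start: pos=(7,-7), heading=0, pen down
LT 180: heading 0 -> 180
BK 13: (7,-7) -> (20,-7) [heading=180, draw]
FD 6.8: (20,-7) -> (13.2,-7) [heading=180, draw]
RT 135: heading 180 -> 45
REPEAT 6 [
  -- iteration 1/6 --
  FD 13.3: (13.2,-7) -> (22.605,2.405) [heading=45, draw]
  RT 180: heading 45 -> 225
  LT 135: heading 225 -> 0
  -- iteration 2/6 --
  FD 13.3: (22.605,2.405) -> (35.905,2.405) [heading=0, draw]
  RT 180: heading 0 -> 180
  LT 135: heading 180 -> 315
  -- iteration 3/6 --
  FD 13.3: (35.905,2.405) -> (45.309,-7) [heading=315, draw]
  RT 180: heading 315 -> 135
  LT 135: heading 135 -> 270
  -- iteration 4/6 --
  FD 13.3: (45.309,-7) -> (45.309,-20.3) [heading=270, draw]
  RT 180: heading 270 -> 90
  LT 135: heading 90 -> 225
  -- iteration 5/6 --
  FD 13.3: (45.309,-20.3) -> (35.905,-29.705) [heading=225, draw]
  RT 180: heading 225 -> 45
  LT 135: heading 45 -> 180
  -- iteration 6/6 --
  FD 13.3: (35.905,-29.705) -> (22.605,-29.705) [heading=180, draw]
  RT 180: heading 180 -> 0
  LT 135: heading 0 -> 135
]
FD 5.1: (22.605,-29.705) -> (18.998,-26.098) [heading=135, draw]
FD 11.6: (18.998,-26.098) -> (10.796,-17.896) [heading=135, draw]
LT 135: heading 135 -> 270
PU: pen up
Final: pos=(10.796,-17.896), heading=270, 10 segment(s) drawn

Segment lengths:
  seg 1: (7,-7) -> (20,-7), length = 13
  seg 2: (20,-7) -> (13.2,-7), length = 6.8
  seg 3: (13.2,-7) -> (22.605,2.405), length = 13.3
  seg 4: (22.605,2.405) -> (35.905,2.405), length = 13.3
  seg 5: (35.905,2.405) -> (45.309,-7), length = 13.3
  seg 6: (45.309,-7) -> (45.309,-20.3), length = 13.3
  seg 7: (45.309,-20.3) -> (35.905,-29.705), length = 13.3
  seg 8: (35.905,-29.705) -> (22.605,-29.705), length = 13.3
  seg 9: (22.605,-29.705) -> (18.998,-26.098), length = 5.1
  seg 10: (18.998,-26.098) -> (10.796,-17.896), length = 11.6
Total = 116.3

Answer: 116.3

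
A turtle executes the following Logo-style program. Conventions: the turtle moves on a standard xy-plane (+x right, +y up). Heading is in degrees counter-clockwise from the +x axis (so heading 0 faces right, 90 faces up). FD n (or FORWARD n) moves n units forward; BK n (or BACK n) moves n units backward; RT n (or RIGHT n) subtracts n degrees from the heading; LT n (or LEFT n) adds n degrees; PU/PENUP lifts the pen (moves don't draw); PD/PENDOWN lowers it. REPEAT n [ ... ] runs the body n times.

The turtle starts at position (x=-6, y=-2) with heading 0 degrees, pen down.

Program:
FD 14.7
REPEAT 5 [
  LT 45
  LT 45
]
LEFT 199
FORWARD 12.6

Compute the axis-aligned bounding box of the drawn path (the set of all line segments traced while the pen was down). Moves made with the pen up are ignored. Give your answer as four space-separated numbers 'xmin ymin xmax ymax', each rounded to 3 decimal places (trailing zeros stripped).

Executing turtle program step by step:
Start: pos=(-6,-2), heading=0, pen down
FD 14.7: (-6,-2) -> (8.7,-2) [heading=0, draw]
REPEAT 5 [
  -- iteration 1/5 --
  LT 45: heading 0 -> 45
  LT 45: heading 45 -> 90
  -- iteration 2/5 --
  LT 45: heading 90 -> 135
  LT 45: heading 135 -> 180
  -- iteration 3/5 --
  LT 45: heading 180 -> 225
  LT 45: heading 225 -> 270
  -- iteration 4/5 --
  LT 45: heading 270 -> 315
  LT 45: heading 315 -> 0
  -- iteration 5/5 --
  LT 45: heading 0 -> 45
  LT 45: heading 45 -> 90
]
LT 199: heading 90 -> 289
FD 12.6: (8.7,-2) -> (12.802,-13.914) [heading=289, draw]
Final: pos=(12.802,-13.914), heading=289, 2 segment(s) drawn

Segment endpoints: x in {-6, 8.7, 12.802}, y in {-13.914, -2}
xmin=-6, ymin=-13.914, xmax=12.802, ymax=-2

Answer: -6 -13.914 12.802 -2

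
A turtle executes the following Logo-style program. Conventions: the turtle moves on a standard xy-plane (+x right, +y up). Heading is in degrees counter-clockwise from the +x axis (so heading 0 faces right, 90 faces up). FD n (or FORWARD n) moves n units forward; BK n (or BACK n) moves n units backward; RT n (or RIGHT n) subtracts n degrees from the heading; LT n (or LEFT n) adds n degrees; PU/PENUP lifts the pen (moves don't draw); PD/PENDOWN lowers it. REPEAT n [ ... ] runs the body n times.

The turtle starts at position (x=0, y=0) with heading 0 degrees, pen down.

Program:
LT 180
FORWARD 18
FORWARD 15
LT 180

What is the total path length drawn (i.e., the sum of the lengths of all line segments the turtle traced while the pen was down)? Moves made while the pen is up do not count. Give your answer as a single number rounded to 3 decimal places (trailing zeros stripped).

Answer: 33

Derivation:
Executing turtle program step by step:
Start: pos=(0,0), heading=0, pen down
LT 180: heading 0 -> 180
FD 18: (0,0) -> (-18,0) [heading=180, draw]
FD 15: (-18,0) -> (-33,0) [heading=180, draw]
LT 180: heading 180 -> 0
Final: pos=(-33,0), heading=0, 2 segment(s) drawn

Segment lengths:
  seg 1: (0,0) -> (-18,0), length = 18
  seg 2: (-18,0) -> (-33,0), length = 15
Total = 33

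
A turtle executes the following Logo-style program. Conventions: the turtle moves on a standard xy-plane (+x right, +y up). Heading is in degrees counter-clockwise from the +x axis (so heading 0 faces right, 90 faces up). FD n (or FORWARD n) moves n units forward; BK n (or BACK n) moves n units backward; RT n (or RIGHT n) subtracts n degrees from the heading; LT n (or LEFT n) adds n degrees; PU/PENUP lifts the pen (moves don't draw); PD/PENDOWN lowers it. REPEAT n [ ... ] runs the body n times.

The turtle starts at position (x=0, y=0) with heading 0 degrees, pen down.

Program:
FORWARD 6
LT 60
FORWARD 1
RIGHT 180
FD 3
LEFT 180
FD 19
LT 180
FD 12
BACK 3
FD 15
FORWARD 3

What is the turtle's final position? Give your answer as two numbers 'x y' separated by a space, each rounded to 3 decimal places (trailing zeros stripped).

Answer: 1 -8.66

Derivation:
Executing turtle program step by step:
Start: pos=(0,0), heading=0, pen down
FD 6: (0,0) -> (6,0) [heading=0, draw]
LT 60: heading 0 -> 60
FD 1: (6,0) -> (6.5,0.866) [heading=60, draw]
RT 180: heading 60 -> 240
FD 3: (6.5,0.866) -> (5,-1.732) [heading=240, draw]
LT 180: heading 240 -> 60
FD 19: (5,-1.732) -> (14.5,14.722) [heading=60, draw]
LT 180: heading 60 -> 240
FD 12: (14.5,14.722) -> (8.5,4.33) [heading=240, draw]
BK 3: (8.5,4.33) -> (10,6.928) [heading=240, draw]
FD 15: (10,6.928) -> (2.5,-6.062) [heading=240, draw]
FD 3: (2.5,-6.062) -> (1,-8.66) [heading=240, draw]
Final: pos=(1,-8.66), heading=240, 8 segment(s) drawn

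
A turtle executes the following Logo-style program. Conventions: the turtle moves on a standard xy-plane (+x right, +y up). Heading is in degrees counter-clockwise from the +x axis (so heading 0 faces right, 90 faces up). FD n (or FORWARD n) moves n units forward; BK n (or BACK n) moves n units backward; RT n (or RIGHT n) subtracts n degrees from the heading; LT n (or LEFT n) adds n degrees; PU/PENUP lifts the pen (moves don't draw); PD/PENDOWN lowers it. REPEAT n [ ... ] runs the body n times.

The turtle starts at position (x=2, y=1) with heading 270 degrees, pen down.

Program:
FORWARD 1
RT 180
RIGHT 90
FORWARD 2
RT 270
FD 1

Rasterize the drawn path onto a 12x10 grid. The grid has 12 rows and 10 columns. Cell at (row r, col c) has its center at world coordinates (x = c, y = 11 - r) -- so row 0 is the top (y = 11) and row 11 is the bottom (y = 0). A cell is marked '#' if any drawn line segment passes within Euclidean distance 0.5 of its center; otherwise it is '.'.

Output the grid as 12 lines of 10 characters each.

Answer: ..........
..........
..........
..........
..........
..........
..........
..........
..........
..........
..#.#.....
..###.....

Derivation:
Segment 0: (2,1) -> (2,0)
Segment 1: (2,0) -> (4,0)
Segment 2: (4,0) -> (4,1)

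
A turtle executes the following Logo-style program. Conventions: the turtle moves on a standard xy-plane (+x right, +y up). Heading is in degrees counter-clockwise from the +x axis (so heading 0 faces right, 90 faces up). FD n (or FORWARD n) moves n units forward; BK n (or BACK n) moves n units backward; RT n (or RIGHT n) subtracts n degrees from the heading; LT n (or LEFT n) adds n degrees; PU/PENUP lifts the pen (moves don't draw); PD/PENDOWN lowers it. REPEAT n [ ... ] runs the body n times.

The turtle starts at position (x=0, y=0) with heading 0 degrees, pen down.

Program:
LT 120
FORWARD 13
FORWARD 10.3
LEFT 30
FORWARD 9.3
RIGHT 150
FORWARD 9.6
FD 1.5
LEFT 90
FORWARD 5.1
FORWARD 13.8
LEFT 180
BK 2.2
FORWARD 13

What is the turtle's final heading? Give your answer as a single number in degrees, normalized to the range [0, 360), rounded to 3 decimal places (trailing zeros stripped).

Answer: 270

Derivation:
Executing turtle program step by step:
Start: pos=(0,0), heading=0, pen down
LT 120: heading 0 -> 120
FD 13: (0,0) -> (-6.5,11.258) [heading=120, draw]
FD 10.3: (-6.5,11.258) -> (-11.65,20.178) [heading=120, draw]
LT 30: heading 120 -> 150
FD 9.3: (-11.65,20.178) -> (-19.704,24.828) [heading=150, draw]
RT 150: heading 150 -> 0
FD 9.6: (-19.704,24.828) -> (-10.104,24.828) [heading=0, draw]
FD 1.5: (-10.104,24.828) -> (-8.604,24.828) [heading=0, draw]
LT 90: heading 0 -> 90
FD 5.1: (-8.604,24.828) -> (-8.604,29.928) [heading=90, draw]
FD 13.8: (-8.604,29.928) -> (-8.604,43.728) [heading=90, draw]
LT 180: heading 90 -> 270
BK 2.2: (-8.604,43.728) -> (-8.604,45.928) [heading=270, draw]
FD 13: (-8.604,45.928) -> (-8.604,32.928) [heading=270, draw]
Final: pos=(-8.604,32.928), heading=270, 9 segment(s) drawn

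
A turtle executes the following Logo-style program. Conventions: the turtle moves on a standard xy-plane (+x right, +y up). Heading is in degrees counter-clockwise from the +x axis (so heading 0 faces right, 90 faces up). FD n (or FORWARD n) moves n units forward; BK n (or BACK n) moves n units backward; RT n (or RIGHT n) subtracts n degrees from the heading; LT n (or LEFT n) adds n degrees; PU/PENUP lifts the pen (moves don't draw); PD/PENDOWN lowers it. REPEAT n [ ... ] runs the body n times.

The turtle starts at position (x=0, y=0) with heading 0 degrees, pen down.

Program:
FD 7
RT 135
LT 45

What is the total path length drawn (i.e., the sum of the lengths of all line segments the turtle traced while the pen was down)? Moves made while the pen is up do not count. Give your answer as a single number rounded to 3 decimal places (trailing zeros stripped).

Executing turtle program step by step:
Start: pos=(0,0), heading=0, pen down
FD 7: (0,0) -> (7,0) [heading=0, draw]
RT 135: heading 0 -> 225
LT 45: heading 225 -> 270
Final: pos=(7,0), heading=270, 1 segment(s) drawn

Segment lengths:
  seg 1: (0,0) -> (7,0), length = 7
Total = 7

Answer: 7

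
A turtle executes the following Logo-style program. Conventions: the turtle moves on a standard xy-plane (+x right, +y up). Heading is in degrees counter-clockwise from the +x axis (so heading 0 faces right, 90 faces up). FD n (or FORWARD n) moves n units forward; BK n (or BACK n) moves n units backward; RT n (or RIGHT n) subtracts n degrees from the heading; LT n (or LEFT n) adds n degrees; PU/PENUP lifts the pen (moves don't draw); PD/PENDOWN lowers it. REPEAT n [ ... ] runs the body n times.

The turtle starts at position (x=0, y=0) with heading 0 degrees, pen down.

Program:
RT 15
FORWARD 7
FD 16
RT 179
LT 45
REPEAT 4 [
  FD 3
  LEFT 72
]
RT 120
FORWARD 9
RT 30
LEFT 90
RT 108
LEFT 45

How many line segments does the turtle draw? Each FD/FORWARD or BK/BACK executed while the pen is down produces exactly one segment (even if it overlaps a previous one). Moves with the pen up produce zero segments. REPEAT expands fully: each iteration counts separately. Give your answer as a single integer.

Executing turtle program step by step:
Start: pos=(0,0), heading=0, pen down
RT 15: heading 0 -> 345
FD 7: (0,0) -> (6.761,-1.812) [heading=345, draw]
FD 16: (6.761,-1.812) -> (22.216,-5.953) [heading=345, draw]
RT 179: heading 345 -> 166
LT 45: heading 166 -> 211
REPEAT 4 [
  -- iteration 1/4 --
  FD 3: (22.216,-5.953) -> (19.645,-7.498) [heading=211, draw]
  LT 72: heading 211 -> 283
  -- iteration 2/4 --
  FD 3: (19.645,-7.498) -> (20.32,-10.421) [heading=283, draw]
  LT 72: heading 283 -> 355
  -- iteration 3/4 --
  FD 3: (20.32,-10.421) -> (23.308,-10.683) [heading=355, draw]
  LT 72: heading 355 -> 67
  -- iteration 4/4 --
  FD 3: (23.308,-10.683) -> (24.48,-7.921) [heading=67, draw]
  LT 72: heading 67 -> 139
]
RT 120: heading 139 -> 19
FD 9: (24.48,-7.921) -> (32.99,-4.991) [heading=19, draw]
RT 30: heading 19 -> 349
LT 90: heading 349 -> 79
RT 108: heading 79 -> 331
LT 45: heading 331 -> 16
Final: pos=(32.99,-4.991), heading=16, 7 segment(s) drawn
Segments drawn: 7

Answer: 7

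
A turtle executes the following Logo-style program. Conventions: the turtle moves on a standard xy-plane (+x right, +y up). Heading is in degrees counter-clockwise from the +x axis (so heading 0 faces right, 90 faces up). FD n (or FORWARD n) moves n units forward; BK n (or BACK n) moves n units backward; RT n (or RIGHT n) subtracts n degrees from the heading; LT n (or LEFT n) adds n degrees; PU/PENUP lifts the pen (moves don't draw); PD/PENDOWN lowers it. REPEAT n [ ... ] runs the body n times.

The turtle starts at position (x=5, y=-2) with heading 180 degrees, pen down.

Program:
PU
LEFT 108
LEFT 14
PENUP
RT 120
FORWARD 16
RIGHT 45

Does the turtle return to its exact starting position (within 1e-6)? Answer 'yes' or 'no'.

Answer: no

Derivation:
Executing turtle program step by step:
Start: pos=(5,-2), heading=180, pen down
PU: pen up
LT 108: heading 180 -> 288
LT 14: heading 288 -> 302
PU: pen up
RT 120: heading 302 -> 182
FD 16: (5,-2) -> (-10.99,-2.558) [heading=182, move]
RT 45: heading 182 -> 137
Final: pos=(-10.99,-2.558), heading=137, 0 segment(s) drawn

Start position: (5, -2)
Final position: (-10.99, -2.558)
Distance = 16; >= 1e-6 -> NOT closed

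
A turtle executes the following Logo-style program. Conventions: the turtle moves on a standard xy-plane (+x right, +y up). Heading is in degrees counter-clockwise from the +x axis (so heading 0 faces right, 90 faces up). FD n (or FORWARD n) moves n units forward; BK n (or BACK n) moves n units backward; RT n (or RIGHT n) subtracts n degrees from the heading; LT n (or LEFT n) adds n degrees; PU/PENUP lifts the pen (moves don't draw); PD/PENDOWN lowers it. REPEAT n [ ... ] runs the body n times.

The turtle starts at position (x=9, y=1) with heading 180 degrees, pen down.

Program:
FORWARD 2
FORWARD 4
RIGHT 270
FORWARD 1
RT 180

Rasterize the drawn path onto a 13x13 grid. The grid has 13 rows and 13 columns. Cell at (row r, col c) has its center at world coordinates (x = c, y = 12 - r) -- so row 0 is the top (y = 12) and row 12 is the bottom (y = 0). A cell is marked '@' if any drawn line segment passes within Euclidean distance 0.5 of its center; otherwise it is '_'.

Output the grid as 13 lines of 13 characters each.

Segment 0: (9,1) -> (7,1)
Segment 1: (7,1) -> (3,1)
Segment 2: (3,1) -> (3,0)

Answer: _____________
_____________
_____________
_____________
_____________
_____________
_____________
_____________
_____________
_____________
_____________
___@@@@@@@___
___@_________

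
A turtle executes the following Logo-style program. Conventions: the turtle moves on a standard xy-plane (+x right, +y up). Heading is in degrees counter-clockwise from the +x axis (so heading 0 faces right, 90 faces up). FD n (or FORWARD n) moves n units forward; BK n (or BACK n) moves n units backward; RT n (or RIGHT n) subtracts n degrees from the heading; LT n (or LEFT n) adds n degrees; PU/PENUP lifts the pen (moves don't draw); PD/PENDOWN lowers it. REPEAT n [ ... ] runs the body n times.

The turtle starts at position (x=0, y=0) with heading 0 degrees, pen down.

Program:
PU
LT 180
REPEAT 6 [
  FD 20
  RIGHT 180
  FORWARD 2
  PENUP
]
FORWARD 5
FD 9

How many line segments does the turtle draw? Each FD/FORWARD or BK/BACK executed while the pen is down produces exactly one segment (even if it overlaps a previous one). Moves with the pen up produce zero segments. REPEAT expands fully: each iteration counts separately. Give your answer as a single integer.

Answer: 0

Derivation:
Executing turtle program step by step:
Start: pos=(0,0), heading=0, pen down
PU: pen up
LT 180: heading 0 -> 180
REPEAT 6 [
  -- iteration 1/6 --
  FD 20: (0,0) -> (-20,0) [heading=180, move]
  RT 180: heading 180 -> 0
  FD 2: (-20,0) -> (-18,0) [heading=0, move]
  PU: pen up
  -- iteration 2/6 --
  FD 20: (-18,0) -> (2,0) [heading=0, move]
  RT 180: heading 0 -> 180
  FD 2: (2,0) -> (0,0) [heading=180, move]
  PU: pen up
  -- iteration 3/6 --
  FD 20: (0,0) -> (-20,0) [heading=180, move]
  RT 180: heading 180 -> 0
  FD 2: (-20,0) -> (-18,0) [heading=0, move]
  PU: pen up
  -- iteration 4/6 --
  FD 20: (-18,0) -> (2,0) [heading=0, move]
  RT 180: heading 0 -> 180
  FD 2: (2,0) -> (0,0) [heading=180, move]
  PU: pen up
  -- iteration 5/6 --
  FD 20: (0,0) -> (-20,0) [heading=180, move]
  RT 180: heading 180 -> 0
  FD 2: (-20,0) -> (-18,0) [heading=0, move]
  PU: pen up
  -- iteration 6/6 --
  FD 20: (-18,0) -> (2,0) [heading=0, move]
  RT 180: heading 0 -> 180
  FD 2: (2,0) -> (0,0) [heading=180, move]
  PU: pen up
]
FD 5: (0,0) -> (-5,0) [heading=180, move]
FD 9: (-5,0) -> (-14,0) [heading=180, move]
Final: pos=(-14,0), heading=180, 0 segment(s) drawn
Segments drawn: 0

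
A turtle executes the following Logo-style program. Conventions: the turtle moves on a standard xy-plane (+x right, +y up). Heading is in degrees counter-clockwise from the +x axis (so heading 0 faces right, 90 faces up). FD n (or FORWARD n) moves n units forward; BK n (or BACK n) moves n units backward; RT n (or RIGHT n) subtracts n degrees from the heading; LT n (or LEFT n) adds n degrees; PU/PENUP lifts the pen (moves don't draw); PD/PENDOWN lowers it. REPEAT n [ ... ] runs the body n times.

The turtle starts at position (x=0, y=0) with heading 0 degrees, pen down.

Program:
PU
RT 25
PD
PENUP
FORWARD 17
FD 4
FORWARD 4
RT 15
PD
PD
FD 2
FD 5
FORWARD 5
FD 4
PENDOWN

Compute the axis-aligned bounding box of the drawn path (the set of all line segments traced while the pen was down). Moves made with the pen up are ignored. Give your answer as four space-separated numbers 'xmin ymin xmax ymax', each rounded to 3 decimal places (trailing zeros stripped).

Answer: 22.658 -20.85 34.914 -10.565

Derivation:
Executing turtle program step by step:
Start: pos=(0,0), heading=0, pen down
PU: pen up
RT 25: heading 0 -> 335
PD: pen down
PU: pen up
FD 17: (0,0) -> (15.407,-7.185) [heading=335, move]
FD 4: (15.407,-7.185) -> (19.032,-8.875) [heading=335, move]
FD 4: (19.032,-8.875) -> (22.658,-10.565) [heading=335, move]
RT 15: heading 335 -> 320
PD: pen down
PD: pen down
FD 2: (22.658,-10.565) -> (24.19,-11.851) [heading=320, draw]
FD 5: (24.19,-11.851) -> (28.02,-15.065) [heading=320, draw]
FD 5: (28.02,-15.065) -> (31.85,-18.279) [heading=320, draw]
FD 4: (31.85,-18.279) -> (34.914,-20.85) [heading=320, draw]
PD: pen down
Final: pos=(34.914,-20.85), heading=320, 4 segment(s) drawn

Segment endpoints: x in {22.658, 24.19, 28.02, 31.85, 34.914}, y in {-20.85, -18.279, -15.065, -11.851, -10.565}
xmin=22.658, ymin=-20.85, xmax=34.914, ymax=-10.565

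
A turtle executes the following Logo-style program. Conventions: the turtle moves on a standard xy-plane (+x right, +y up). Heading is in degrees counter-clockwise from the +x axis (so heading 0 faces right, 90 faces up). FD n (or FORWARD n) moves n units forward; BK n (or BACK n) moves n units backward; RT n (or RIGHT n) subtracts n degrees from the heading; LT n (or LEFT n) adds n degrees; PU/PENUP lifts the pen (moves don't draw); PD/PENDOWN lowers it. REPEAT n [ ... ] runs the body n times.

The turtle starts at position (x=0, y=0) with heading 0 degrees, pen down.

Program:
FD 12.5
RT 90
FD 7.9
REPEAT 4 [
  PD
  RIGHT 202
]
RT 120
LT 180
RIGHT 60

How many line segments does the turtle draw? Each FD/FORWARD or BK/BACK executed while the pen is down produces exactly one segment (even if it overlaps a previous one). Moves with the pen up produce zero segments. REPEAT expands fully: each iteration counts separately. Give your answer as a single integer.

Executing turtle program step by step:
Start: pos=(0,0), heading=0, pen down
FD 12.5: (0,0) -> (12.5,0) [heading=0, draw]
RT 90: heading 0 -> 270
FD 7.9: (12.5,0) -> (12.5,-7.9) [heading=270, draw]
REPEAT 4 [
  -- iteration 1/4 --
  PD: pen down
  RT 202: heading 270 -> 68
  -- iteration 2/4 --
  PD: pen down
  RT 202: heading 68 -> 226
  -- iteration 3/4 --
  PD: pen down
  RT 202: heading 226 -> 24
  -- iteration 4/4 --
  PD: pen down
  RT 202: heading 24 -> 182
]
RT 120: heading 182 -> 62
LT 180: heading 62 -> 242
RT 60: heading 242 -> 182
Final: pos=(12.5,-7.9), heading=182, 2 segment(s) drawn
Segments drawn: 2

Answer: 2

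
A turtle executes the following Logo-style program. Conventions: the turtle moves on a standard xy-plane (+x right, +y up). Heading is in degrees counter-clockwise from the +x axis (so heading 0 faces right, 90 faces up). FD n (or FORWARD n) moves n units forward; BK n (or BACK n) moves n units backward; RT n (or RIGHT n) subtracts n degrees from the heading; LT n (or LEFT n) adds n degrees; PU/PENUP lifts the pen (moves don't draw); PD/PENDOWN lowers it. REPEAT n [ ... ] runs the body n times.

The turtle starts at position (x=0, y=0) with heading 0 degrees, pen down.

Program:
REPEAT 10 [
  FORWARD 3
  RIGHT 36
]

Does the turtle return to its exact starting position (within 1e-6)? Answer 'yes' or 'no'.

Executing turtle program step by step:
Start: pos=(0,0), heading=0, pen down
REPEAT 10 [
  -- iteration 1/10 --
  FD 3: (0,0) -> (3,0) [heading=0, draw]
  RT 36: heading 0 -> 324
  -- iteration 2/10 --
  FD 3: (3,0) -> (5.427,-1.763) [heading=324, draw]
  RT 36: heading 324 -> 288
  -- iteration 3/10 --
  FD 3: (5.427,-1.763) -> (6.354,-4.617) [heading=288, draw]
  RT 36: heading 288 -> 252
  -- iteration 4/10 --
  FD 3: (6.354,-4.617) -> (5.427,-7.47) [heading=252, draw]
  RT 36: heading 252 -> 216
  -- iteration 5/10 --
  FD 3: (5.427,-7.47) -> (3,-9.233) [heading=216, draw]
  RT 36: heading 216 -> 180
  -- iteration 6/10 --
  FD 3: (3,-9.233) -> (0,-9.233) [heading=180, draw]
  RT 36: heading 180 -> 144
  -- iteration 7/10 --
  FD 3: (0,-9.233) -> (-2.427,-7.47) [heading=144, draw]
  RT 36: heading 144 -> 108
  -- iteration 8/10 --
  FD 3: (-2.427,-7.47) -> (-3.354,-4.617) [heading=108, draw]
  RT 36: heading 108 -> 72
  -- iteration 9/10 --
  FD 3: (-3.354,-4.617) -> (-2.427,-1.763) [heading=72, draw]
  RT 36: heading 72 -> 36
  -- iteration 10/10 --
  FD 3: (-2.427,-1.763) -> (0,0) [heading=36, draw]
  RT 36: heading 36 -> 0
]
Final: pos=(0,0), heading=0, 10 segment(s) drawn

Start position: (0, 0)
Final position: (0, 0)
Distance = 0; < 1e-6 -> CLOSED

Answer: yes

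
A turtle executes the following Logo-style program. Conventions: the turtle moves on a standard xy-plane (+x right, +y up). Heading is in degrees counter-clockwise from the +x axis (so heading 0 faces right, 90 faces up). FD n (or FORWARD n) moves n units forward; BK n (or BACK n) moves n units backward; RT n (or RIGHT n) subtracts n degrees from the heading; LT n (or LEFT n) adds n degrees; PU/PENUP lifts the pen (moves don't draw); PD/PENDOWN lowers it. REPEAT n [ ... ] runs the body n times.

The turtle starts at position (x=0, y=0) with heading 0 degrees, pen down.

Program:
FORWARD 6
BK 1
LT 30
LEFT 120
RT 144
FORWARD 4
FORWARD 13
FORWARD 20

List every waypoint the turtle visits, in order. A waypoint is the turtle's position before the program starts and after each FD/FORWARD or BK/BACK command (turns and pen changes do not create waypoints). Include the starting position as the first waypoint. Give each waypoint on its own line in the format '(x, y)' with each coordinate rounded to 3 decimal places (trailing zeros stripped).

Answer: (0, 0)
(6, 0)
(5, 0)
(8.978, 0.418)
(21.907, 1.777)
(41.797, 3.868)

Derivation:
Executing turtle program step by step:
Start: pos=(0,0), heading=0, pen down
FD 6: (0,0) -> (6,0) [heading=0, draw]
BK 1: (6,0) -> (5,0) [heading=0, draw]
LT 30: heading 0 -> 30
LT 120: heading 30 -> 150
RT 144: heading 150 -> 6
FD 4: (5,0) -> (8.978,0.418) [heading=6, draw]
FD 13: (8.978,0.418) -> (21.907,1.777) [heading=6, draw]
FD 20: (21.907,1.777) -> (41.797,3.868) [heading=6, draw]
Final: pos=(41.797,3.868), heading=6, 5 segment(s) drawn
Waypoints (6 total):
(0, 0)
(6, 0)
(5, 0)
(8.978, 0.418)
(21.907, 1.777)
(41.797, 3.868)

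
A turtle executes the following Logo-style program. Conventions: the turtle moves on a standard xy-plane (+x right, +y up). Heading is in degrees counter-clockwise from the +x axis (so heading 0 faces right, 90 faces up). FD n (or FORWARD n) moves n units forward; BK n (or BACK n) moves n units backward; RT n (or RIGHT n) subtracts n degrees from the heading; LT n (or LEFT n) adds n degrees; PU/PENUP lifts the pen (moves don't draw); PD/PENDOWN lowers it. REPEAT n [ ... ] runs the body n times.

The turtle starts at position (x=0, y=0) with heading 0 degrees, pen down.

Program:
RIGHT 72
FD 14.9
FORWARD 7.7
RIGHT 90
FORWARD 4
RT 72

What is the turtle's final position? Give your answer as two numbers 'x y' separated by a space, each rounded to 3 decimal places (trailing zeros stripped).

Answer: 3.18 -22.73

Derivation:
Executing turtle program step by step:
Start: pos=(0,0), heading=0, pen down
RT 72: heading 0 -> 288
FD 14.9: (0,0) -> (4.604,-14.171) [heading=288, draw]
FD 7.7: (4.604,-14.171) -> (6.984,-21.494) [heading=288, draw]
RT 90: heading 288 -> 198
FD 4: (6.984,-21.494) -> (3.18,-22.73) [heading=198, draw]
RT 72: heading 198 -> 126
Final: pos=(3.18,-22.73), heading=126, 3 segment(s) drawn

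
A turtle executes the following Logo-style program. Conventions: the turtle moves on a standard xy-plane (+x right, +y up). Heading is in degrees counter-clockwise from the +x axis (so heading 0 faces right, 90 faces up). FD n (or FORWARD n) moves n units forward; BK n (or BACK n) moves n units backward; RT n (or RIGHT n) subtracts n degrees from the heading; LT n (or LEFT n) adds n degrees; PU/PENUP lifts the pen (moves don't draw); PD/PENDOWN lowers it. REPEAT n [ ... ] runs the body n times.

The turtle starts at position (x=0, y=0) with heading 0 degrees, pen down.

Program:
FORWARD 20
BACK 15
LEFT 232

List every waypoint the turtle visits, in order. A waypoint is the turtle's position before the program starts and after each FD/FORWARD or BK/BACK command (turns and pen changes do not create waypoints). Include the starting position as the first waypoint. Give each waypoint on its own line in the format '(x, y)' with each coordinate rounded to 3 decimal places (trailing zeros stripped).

Executing turtle program step by step:
Start: pos=(0,0), heading=0, pen down
FD 20: (0,0) -> (20,0) [heading=0, draw]
BK 15: (20,0) -> (5,0) [heading=0, draw]
LT 232: heading 0 -> 232
Final: pos=(5,0), heading=232, 2 segment(s) drawn
Waypoints (3 total):
(0, 0)
(20, 0)
(5, 0)

Answer: (0, 0)
(20, 0)
(5, 0)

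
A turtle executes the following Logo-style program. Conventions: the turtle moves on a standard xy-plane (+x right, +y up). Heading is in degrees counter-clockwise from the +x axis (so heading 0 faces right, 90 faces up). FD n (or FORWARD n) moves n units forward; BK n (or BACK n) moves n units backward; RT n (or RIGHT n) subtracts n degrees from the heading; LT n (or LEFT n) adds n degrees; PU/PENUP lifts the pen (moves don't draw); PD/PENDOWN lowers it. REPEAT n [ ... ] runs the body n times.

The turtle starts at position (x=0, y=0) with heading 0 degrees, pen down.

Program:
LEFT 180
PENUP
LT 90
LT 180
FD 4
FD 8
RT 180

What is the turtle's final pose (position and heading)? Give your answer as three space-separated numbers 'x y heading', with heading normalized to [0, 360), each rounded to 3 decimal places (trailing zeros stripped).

Answer: 0 12 270

Derivation:
Executing turtle program step by step:
Start: pos=(0,0), heading=0, pen down
LT 180: heading 0 -> 180
PU: pen up
LT 90: heading 180 -> 270
LT 180: heading 270 -> 90
FD 4: (0,0) -> (0,4) [heading=90, move]
FD 8: (0,4) -> (0,12) [heading=90, move]
RT 180: heading 90 -> 270
Final: pos=(0,12), heading=270, 0 segment(s) drawn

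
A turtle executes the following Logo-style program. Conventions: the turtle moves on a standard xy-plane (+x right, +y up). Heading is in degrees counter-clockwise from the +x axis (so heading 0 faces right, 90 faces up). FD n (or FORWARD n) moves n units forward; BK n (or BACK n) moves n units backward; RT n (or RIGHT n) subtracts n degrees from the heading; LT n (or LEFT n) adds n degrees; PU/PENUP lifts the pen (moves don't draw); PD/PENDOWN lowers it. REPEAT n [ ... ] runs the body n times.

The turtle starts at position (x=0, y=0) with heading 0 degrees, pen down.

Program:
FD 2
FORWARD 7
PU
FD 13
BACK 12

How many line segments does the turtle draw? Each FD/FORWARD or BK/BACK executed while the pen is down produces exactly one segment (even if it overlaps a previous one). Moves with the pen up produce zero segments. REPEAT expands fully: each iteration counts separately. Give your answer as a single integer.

Executing turtle program step by step:
Start: pos=(0,0), heading=0, pen down
FD 2: (0,0) -> (2,0) [heading=0, draw]
FD 7: (2,0) -> (9,0) [heading=0, draw]
PU: pen up
FD 13: (9,0) -> (22,0) [heading=0, move]
BK 12: (22,0) -> (10,0) [heading=0, move]
Final: pos=(10,0), heading=0, 2 segment(s) drawn
Segments drawn: 2

Answer: 2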